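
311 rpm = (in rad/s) 32.57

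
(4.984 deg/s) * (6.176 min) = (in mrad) 3.223e+04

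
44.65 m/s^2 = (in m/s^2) 44.65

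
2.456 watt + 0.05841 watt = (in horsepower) 0.003372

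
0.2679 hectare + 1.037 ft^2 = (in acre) 0.662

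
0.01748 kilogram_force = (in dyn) 1.714e+04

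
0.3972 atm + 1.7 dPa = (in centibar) 40.25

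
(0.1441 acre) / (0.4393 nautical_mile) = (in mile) 0.0004454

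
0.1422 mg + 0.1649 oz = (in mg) 4675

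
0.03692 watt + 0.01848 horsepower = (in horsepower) 0.01853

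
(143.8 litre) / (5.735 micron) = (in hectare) 2.507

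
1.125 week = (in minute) 1.134e+04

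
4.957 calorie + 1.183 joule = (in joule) 21.92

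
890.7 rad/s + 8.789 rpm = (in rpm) 8514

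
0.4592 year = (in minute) 2.414e+05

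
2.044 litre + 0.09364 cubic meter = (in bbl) 0.6018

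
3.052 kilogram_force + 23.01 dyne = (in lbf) 6.729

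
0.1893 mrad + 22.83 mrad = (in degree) 1.319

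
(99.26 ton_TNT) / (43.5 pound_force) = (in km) 2.146e+06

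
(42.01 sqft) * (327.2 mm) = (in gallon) 337.4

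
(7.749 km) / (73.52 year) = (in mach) 9.816e-09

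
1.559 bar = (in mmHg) 1169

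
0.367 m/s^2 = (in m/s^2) 0.367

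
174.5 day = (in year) 0.4781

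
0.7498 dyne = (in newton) 7.498e-06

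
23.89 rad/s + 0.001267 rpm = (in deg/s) 1369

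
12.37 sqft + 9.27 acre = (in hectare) 3.752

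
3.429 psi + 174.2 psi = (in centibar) 1225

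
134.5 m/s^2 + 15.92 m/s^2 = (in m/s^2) 150.4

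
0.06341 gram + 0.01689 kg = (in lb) 0.03738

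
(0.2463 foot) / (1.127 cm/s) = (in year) 2.112e-07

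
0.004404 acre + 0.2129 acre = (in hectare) 0.08794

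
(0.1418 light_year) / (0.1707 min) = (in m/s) 1.31e+14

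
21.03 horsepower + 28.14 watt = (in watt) 1.571e+04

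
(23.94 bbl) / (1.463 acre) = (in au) 4.297e-15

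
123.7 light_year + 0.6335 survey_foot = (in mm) 1.17e+21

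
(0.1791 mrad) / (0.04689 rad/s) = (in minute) 6.366e-05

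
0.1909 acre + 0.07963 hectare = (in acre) 0.3877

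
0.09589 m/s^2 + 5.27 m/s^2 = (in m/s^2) 5.366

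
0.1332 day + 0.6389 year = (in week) 33.33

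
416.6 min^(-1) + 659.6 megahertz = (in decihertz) 6.596e+09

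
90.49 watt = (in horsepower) 0.1213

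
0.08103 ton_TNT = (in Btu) 3.213e+05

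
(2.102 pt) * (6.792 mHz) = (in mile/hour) 1.127e-05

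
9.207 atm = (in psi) 135.3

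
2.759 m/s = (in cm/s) 275.9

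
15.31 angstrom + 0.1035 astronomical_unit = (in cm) 1.548e+12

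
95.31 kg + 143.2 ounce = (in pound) 219.1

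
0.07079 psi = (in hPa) 4.881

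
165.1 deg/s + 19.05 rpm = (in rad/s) 4.876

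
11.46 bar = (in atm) 11.31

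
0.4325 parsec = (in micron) 1.335e+22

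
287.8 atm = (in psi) 4229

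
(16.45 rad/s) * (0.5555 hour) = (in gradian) 2.094e+06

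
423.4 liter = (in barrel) 2.663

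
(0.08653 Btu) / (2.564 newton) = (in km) 0.03561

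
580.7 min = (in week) 0.05761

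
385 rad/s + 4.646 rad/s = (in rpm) 3721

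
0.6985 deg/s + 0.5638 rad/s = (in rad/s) 0.576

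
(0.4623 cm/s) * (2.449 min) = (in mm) 679.3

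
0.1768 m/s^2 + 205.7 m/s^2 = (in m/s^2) 205.9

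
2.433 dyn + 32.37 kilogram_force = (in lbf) 71.36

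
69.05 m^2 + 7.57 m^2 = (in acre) 0.01893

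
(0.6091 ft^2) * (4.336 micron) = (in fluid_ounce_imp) 0.008636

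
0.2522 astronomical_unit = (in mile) 2.344e+07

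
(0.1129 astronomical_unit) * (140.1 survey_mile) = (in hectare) 3.808e+11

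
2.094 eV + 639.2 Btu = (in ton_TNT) 0.0001612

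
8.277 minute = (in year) 1.575e-05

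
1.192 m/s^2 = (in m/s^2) 1.192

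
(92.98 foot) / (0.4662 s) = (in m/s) 60.79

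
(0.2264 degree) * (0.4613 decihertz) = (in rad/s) 0.0001823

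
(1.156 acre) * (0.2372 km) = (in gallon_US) 2.931e+08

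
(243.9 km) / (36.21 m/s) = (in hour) 1.871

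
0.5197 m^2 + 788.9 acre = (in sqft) 3.436e+07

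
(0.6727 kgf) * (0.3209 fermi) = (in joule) 2.117e-15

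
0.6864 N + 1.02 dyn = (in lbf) 0.1543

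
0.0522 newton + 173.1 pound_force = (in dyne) 7.7e+07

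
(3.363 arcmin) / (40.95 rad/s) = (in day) 2.765e-10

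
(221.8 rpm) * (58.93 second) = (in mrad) 1.369e+06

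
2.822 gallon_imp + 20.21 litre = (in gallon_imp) 7.268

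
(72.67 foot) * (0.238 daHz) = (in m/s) 52.72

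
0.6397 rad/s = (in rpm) 6.109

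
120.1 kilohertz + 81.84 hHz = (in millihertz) 1.283e+08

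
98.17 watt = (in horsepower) 0.1316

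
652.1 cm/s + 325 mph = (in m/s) 151.8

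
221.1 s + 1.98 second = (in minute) 3.718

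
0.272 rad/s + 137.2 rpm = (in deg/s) 838.8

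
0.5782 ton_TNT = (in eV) 1.51e+28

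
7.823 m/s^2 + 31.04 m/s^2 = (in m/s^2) 38.86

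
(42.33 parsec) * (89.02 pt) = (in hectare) 4.102e+12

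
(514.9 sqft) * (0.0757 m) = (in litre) 3621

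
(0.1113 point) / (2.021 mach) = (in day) 6.604e-13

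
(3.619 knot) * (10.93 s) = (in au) 1.36e-10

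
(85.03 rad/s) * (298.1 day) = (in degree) 1.255e+11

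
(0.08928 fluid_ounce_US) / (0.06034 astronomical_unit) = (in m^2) 2.925e-16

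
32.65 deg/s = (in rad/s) 0.5699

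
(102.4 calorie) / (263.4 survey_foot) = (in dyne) 5.337e+05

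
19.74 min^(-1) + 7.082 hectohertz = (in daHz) 70.85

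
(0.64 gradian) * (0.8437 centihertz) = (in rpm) 0.00081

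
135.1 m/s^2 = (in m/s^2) 135.1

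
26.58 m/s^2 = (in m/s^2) 26.58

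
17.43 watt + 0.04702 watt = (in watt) 17.48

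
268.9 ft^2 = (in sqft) 268.9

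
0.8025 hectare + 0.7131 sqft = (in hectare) 0.8025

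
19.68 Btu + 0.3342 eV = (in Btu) 19.68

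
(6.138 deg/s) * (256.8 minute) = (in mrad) 1.651e+06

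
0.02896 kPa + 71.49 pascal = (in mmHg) 0.7534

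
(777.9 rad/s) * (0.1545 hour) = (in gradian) 2.754e+07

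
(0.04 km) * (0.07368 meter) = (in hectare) 0.0002947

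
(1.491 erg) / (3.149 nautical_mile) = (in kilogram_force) 2.607e-12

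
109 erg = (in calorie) 2.605e-06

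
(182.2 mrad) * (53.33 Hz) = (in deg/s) 556.7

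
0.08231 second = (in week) 1.361e-07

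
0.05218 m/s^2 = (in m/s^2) 0.05218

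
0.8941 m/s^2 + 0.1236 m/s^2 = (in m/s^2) 1.018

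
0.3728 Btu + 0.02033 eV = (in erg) 3.933e+09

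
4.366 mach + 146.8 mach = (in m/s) 5.147e+04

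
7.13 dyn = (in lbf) 1.603e-05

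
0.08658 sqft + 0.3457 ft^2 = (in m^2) 0.04016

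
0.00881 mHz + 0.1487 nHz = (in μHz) 8.81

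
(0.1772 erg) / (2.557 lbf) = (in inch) 6.134e-08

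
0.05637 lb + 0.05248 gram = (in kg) 0.02562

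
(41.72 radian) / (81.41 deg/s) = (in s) 29.36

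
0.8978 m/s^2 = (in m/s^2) 0.8978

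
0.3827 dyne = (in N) 3.827e-06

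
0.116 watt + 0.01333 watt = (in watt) 0.1293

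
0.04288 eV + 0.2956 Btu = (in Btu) 0.2956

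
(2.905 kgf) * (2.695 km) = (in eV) 4.792e+23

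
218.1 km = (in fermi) 2.181e+20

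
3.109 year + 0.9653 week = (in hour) 2.74e+04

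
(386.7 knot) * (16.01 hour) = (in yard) 1.254e+07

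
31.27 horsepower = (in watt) 2.332e+04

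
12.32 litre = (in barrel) 0.07749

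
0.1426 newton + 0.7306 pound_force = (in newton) 3.392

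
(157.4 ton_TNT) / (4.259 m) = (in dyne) 1.546e+16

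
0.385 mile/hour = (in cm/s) 17.21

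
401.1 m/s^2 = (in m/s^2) 401.1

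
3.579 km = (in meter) 3579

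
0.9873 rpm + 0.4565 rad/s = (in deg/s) 32.08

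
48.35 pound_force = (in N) 215.1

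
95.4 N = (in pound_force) 21.45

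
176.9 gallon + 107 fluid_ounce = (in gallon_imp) 148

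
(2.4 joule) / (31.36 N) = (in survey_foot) 0.2511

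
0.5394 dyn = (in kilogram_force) 5.5e-07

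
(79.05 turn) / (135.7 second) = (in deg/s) 209.7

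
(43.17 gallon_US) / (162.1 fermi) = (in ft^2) 1.085e+13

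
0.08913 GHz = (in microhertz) 8.913e+13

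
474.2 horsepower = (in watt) 3.536e+05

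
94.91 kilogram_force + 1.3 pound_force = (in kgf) 95.5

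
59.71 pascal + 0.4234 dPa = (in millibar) 0.5975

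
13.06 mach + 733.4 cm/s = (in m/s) 4454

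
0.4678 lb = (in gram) 212.2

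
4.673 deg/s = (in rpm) 0.7788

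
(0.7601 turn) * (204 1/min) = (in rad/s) 16.24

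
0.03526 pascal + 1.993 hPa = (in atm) 0.001967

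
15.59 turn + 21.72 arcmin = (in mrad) 9.796e+04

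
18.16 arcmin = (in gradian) 0.3363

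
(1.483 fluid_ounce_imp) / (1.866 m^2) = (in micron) 22.58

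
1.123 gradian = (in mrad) 17.64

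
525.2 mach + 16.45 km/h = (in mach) 525.2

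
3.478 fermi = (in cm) 3.478e-13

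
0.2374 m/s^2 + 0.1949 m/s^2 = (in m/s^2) 0.4323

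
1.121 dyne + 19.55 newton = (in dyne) 1.955e+06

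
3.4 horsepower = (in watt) 2535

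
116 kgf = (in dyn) 1.138e+08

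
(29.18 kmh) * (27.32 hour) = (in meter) 7.972e+05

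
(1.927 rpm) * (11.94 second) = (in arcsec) 4.97e+05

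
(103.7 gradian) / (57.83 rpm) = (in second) 0.269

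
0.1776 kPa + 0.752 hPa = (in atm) 0.002495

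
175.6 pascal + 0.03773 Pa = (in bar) 0.001756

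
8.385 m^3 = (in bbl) 52.74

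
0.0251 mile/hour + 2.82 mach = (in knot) 1867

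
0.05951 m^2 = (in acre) 1.471e-05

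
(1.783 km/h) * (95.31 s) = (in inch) 1858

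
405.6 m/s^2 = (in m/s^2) 405.6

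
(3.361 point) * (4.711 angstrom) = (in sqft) 6.012e-12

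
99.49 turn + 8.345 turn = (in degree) 3.882e+04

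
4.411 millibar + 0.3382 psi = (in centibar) 2.773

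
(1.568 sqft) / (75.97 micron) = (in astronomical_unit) 1.282e-08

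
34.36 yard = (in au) 2.1e-10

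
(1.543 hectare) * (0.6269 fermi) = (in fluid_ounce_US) 3.271e-07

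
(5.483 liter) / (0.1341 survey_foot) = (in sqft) 1.444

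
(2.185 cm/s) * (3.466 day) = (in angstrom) 6.543e+13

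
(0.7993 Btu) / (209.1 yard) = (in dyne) 4.411e+05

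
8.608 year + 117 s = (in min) 4.524e+06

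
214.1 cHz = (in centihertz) 214.1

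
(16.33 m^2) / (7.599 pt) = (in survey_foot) 1.999e+04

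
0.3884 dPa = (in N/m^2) 0.03884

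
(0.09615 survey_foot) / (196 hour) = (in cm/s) 4.153e-06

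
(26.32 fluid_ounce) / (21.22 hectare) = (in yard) 4.012e-09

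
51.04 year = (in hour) 4.471e+05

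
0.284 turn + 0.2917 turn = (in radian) 3.617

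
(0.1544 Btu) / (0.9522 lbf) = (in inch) 1514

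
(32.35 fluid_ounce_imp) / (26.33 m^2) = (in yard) 3.818e-05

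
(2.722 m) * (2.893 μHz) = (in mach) 2.313e-08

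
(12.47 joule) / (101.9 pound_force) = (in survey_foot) 0.09026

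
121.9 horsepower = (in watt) 9.09e+04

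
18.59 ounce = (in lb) 1.162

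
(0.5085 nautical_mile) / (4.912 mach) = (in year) 1.785e-08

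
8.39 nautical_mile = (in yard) 1.699e+04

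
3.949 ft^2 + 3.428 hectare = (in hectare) 3.428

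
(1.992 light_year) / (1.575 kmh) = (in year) 1.366e+09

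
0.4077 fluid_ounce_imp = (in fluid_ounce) 0.3917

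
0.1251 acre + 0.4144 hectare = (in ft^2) 5.006e+04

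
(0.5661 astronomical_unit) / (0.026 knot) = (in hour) 1.759e+09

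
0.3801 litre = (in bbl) 0.002391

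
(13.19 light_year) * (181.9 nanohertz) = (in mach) 6.666e+07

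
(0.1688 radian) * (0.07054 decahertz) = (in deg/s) 6.822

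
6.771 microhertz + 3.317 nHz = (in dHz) 6.774e-05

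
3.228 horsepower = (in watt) 2407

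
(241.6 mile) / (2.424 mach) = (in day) 0.005452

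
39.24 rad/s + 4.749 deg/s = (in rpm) 375.5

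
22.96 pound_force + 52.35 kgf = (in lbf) 138.4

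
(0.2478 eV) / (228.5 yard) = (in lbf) 4.272e-23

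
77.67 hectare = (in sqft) 8.36e+06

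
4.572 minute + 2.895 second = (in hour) 0.077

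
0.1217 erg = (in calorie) 2.909e-09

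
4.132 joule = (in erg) 4.132e+07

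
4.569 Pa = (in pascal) 4.569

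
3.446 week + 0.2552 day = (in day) 24.38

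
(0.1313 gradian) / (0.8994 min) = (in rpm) 0.000365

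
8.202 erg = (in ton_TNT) 1.96e-16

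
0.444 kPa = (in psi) 0.0644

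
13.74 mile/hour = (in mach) 0.01804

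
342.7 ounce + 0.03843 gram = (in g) 9715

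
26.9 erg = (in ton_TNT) 6.429e-16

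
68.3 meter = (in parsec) 2.213e-15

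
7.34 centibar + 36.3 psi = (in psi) 37.36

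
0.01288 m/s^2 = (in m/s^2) 0.01288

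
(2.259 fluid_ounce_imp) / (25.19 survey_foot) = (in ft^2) 8.998e-05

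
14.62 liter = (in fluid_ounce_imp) 514.6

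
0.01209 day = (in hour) 0.2902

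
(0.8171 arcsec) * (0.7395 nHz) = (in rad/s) 2.929e-15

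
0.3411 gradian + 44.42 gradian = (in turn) 0.1119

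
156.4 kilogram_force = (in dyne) 1.534e+08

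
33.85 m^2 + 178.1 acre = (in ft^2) 7.758e+06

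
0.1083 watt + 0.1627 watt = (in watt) 0.271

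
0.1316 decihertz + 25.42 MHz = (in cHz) 2.542e+09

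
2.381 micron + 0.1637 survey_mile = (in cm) 2.635e+04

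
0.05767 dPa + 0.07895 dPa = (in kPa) 1.366e-05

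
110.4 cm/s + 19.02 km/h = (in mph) 14.29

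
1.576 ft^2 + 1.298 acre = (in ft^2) 5.654e+04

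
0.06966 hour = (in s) 250.8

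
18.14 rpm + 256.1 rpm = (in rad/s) 28.72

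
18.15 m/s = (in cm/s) 1815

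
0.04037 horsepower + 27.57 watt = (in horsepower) 0.07734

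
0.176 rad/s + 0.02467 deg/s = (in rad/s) 0.1764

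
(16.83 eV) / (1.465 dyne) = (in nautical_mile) 9.938e-17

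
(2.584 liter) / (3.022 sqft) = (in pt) 26.09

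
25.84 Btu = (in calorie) 6516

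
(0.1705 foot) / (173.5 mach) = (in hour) 2.444e-10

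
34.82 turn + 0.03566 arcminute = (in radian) 218.8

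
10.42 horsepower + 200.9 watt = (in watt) 7971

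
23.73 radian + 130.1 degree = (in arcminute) 8.938e+04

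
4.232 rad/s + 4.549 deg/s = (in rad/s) 4.311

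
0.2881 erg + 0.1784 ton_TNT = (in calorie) 1.784e+08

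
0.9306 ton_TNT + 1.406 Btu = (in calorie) 9.306e+08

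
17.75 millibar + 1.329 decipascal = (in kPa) 1.775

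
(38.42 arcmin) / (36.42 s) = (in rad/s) 0.0003069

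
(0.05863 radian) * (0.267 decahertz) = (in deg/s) 8.969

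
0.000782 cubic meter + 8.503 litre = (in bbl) 0.0584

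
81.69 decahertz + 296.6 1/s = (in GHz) 1.114e-06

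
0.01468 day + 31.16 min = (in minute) 52.3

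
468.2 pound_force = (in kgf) 212.4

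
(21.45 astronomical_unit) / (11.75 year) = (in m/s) 8660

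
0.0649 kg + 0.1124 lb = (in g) 115.9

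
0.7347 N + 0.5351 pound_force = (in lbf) 0.7003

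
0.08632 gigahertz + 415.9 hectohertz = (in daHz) 8.636e+06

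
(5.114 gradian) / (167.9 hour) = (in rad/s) 1.329e-07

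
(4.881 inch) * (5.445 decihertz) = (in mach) 0.0001983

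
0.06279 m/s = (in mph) 0.1405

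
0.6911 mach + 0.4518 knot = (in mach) 0.6918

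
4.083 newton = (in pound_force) 0.9179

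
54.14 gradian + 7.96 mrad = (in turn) 0.1366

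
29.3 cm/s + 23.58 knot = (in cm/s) 1242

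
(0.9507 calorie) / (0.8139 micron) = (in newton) 4.887e+06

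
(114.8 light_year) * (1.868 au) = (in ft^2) 3.267e+30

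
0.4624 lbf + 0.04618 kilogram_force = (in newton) 2.51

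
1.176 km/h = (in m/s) 0.3267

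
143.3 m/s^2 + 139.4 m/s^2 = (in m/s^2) 282.7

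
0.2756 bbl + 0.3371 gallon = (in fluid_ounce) 1525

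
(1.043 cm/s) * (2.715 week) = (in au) 1.145e-07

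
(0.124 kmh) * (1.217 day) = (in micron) 3.622e+09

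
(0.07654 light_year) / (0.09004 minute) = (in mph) 2.998e+14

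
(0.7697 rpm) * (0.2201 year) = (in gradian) 3.562e+07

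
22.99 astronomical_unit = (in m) 3.439e+12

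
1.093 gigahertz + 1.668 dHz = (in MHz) 1093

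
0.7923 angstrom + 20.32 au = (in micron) 3.04e+18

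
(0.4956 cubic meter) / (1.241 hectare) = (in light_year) 4.221e-21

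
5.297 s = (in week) 8.758e-06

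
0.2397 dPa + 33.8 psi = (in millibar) 2330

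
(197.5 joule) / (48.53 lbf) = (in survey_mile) 0.0005685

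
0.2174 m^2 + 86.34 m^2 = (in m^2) 86.56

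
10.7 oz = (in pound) 0.6687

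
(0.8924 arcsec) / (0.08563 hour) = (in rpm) 1.34e-07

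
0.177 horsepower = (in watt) 132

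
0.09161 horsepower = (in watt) 68.31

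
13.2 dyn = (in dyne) 13.2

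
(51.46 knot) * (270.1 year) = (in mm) 2.255e+14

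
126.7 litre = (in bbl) 0.7969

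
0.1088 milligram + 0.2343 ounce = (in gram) 6.642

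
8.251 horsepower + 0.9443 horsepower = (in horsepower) 9.195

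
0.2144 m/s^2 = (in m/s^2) 0.2144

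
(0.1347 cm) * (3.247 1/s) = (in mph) 0.009784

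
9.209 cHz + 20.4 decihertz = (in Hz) 2.132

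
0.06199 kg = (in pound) 0.1367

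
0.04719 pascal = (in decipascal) 0.4719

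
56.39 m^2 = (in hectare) 0.005639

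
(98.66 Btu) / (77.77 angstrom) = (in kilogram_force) 1.365e+12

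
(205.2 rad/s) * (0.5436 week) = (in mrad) 6.746e+10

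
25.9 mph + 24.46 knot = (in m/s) 24.16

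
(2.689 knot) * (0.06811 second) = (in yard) 0.103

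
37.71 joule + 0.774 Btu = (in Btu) 0.8097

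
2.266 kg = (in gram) 2266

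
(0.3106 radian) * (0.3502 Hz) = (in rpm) 1.039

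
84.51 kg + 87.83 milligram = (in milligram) 8.451e+07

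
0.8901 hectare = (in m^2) 8901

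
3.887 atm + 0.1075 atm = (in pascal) 4.047e+05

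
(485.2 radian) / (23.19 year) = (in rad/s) 6.635e-07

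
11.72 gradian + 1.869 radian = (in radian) 2.053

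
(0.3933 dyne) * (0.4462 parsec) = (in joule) 5.415e+10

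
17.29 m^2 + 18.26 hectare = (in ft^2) 1.966e+06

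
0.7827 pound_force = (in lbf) 0.7827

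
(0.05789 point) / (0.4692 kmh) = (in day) 1.814e-09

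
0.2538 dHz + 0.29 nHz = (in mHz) 25.38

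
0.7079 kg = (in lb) 1.561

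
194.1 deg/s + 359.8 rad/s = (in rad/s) 363.2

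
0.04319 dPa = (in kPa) 4.319e-06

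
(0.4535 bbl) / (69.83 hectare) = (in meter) 1.033e-07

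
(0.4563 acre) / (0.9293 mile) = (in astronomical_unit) 8.253e-12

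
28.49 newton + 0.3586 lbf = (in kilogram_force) 3.068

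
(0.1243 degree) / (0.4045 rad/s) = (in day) 6.207e-08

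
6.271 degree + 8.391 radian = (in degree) 487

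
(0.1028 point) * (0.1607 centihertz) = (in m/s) 5.828e-08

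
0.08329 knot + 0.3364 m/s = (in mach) 0.001114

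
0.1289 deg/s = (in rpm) 0.02148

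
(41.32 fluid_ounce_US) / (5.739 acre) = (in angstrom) 526.1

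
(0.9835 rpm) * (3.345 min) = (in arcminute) 7.106e+04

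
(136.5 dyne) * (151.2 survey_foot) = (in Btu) 5.962e-05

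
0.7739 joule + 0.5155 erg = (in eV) 4.83e+18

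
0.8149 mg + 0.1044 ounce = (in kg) 0.002961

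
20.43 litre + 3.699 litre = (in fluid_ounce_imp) 849.2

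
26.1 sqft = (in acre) 0.0005992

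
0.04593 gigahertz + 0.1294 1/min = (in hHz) 4.593e+05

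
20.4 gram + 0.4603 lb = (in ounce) 8.084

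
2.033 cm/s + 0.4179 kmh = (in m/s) 0.1364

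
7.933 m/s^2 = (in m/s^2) 7.933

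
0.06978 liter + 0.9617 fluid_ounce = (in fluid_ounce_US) 3.321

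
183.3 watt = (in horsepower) 0.2458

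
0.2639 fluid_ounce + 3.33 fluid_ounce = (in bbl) 0.0006685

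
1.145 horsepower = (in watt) 853.8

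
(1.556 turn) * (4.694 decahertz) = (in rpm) 4382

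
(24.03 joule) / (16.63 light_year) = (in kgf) 1.557e-17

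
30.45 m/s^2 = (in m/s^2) 30.45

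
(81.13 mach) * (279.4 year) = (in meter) 2.434e+14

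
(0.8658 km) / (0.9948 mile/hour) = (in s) 1947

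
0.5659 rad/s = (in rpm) 5.404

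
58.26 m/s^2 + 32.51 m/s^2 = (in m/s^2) 90.77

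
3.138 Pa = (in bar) 3.138e-05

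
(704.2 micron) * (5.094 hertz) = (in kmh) 0.01291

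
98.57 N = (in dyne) 9.857e+06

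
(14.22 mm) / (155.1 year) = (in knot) 5.651e-12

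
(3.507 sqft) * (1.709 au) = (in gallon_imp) 1.832e+13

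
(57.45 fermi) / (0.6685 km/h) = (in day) 3.581e-18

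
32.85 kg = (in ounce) 1159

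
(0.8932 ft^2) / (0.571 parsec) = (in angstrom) 4.71e-08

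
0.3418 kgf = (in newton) 3.352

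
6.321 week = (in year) 0.1212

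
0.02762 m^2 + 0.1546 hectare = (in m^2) 1546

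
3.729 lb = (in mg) 1.691e+06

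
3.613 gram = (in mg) 3613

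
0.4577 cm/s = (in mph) 0.01024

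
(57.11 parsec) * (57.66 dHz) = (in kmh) 3.658e+19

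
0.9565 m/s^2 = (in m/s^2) 0.9565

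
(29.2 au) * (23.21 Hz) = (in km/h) 3.65e+14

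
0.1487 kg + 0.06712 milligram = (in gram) 148.7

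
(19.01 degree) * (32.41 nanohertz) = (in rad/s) 1.075e-08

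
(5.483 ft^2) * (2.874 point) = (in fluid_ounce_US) 17.46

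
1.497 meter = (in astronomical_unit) 1.001e-11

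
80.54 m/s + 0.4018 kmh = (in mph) 180.4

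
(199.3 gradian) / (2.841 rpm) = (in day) 0.0001218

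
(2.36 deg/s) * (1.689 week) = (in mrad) 4.208e+07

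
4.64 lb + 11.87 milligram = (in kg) 2.105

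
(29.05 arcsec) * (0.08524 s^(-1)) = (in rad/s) 1.201e-05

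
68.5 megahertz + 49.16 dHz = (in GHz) 0.0685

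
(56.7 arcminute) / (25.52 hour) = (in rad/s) 1.795e-07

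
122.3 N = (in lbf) 27.49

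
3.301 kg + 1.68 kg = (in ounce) 175.7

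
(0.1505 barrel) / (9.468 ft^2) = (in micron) 2.72e+04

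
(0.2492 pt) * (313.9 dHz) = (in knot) 0.005364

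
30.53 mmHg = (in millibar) 40.7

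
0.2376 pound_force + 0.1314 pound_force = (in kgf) 0.1674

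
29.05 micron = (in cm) 0.002905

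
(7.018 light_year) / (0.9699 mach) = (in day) 2.327e+09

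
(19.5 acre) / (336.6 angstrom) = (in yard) 2.564e+12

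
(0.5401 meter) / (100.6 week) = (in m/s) 8.877e-09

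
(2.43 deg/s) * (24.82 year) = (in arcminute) 1.141e+11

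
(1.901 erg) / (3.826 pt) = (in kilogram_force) 1.436e-05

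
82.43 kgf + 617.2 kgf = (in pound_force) 1542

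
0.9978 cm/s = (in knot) 0.0194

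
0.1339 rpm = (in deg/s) 0.8034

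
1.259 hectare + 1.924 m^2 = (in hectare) 1.259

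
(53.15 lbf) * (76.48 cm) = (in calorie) 43.22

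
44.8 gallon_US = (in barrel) 1.067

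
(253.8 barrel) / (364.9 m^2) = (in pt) 313.5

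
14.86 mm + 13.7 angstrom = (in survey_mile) 9.234e-06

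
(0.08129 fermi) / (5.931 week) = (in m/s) 2.266e-23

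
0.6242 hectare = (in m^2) 6242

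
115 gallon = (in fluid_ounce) 1.472e+04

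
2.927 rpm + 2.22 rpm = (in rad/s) 0.539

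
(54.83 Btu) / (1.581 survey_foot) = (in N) 1.2e+05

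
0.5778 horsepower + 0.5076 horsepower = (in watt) 809.4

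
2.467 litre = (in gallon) 0.6517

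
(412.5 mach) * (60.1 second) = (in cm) 8.441e+08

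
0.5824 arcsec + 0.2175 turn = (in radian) 1.367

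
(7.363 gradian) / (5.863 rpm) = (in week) 3.115e-07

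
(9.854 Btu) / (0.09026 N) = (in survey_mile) 71.57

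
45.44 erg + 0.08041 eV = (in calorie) 1.086e-06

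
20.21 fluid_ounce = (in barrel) 0.003759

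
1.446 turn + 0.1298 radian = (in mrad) 9215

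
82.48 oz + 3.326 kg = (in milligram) 5.664e+06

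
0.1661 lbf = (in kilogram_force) 0.07534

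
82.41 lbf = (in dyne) 3.666e+07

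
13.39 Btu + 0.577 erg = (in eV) 8.818e+22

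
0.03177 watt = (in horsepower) 4.26e-05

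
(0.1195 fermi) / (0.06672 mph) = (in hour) 1.113e-18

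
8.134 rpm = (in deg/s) 48.8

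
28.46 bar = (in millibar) 2.846e+04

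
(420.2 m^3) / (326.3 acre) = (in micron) 318.2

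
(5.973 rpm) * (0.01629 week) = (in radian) 6162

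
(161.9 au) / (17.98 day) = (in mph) 3.488e+07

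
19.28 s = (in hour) 0.005356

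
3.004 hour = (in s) 1.081e+04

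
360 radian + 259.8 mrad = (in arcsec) 7.431e+07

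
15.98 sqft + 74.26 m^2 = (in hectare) 0.007574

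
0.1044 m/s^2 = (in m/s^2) 0.1044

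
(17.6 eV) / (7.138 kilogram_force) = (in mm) 4.028e-17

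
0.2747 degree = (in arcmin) 16.48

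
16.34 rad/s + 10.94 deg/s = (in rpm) 157.9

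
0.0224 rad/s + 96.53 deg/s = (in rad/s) 1.707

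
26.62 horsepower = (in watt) 1.985e+04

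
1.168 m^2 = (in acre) 0.0002886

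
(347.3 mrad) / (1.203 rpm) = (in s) 2.757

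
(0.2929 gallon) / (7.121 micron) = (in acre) 0.03847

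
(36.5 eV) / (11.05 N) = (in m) 5.292e-19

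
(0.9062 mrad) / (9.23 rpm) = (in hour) 2.604e-07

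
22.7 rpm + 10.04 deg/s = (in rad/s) 2.552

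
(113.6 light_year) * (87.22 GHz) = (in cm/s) 9.374e+30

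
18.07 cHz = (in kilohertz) 0.0001807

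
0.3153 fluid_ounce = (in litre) 0.009325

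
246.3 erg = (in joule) 2.463e-05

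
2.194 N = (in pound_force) 0.4932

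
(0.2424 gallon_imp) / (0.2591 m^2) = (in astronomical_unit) 2.843e-14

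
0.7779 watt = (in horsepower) 0.001043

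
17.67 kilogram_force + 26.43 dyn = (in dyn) 1.733e+07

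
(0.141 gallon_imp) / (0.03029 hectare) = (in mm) 0.002116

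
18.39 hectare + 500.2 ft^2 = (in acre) 45.45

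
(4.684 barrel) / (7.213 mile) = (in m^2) 6.415e-05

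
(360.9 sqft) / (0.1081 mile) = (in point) 546.3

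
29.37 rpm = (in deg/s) 176.2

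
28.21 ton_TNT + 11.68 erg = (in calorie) 2.821e+10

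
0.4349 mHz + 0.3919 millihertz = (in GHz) 8.268e-13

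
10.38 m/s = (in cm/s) 1038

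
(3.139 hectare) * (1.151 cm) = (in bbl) 2273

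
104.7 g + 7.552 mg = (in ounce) 3.693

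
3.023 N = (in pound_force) 0.6796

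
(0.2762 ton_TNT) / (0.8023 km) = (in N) 1.44e+06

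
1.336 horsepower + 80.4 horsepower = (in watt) 6.095e+04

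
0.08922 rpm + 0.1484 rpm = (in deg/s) 1.426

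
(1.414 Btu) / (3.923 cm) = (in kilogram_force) 3878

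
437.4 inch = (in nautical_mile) 0.005999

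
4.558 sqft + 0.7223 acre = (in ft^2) 3.147e+04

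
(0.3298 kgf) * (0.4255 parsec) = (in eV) 2.65e+35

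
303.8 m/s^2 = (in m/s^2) 303.8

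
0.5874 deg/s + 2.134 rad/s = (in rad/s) 2.144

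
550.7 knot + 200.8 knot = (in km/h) 1392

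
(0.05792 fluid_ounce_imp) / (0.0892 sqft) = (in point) 0.5629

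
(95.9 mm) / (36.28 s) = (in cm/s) 0.2643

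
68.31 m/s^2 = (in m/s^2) 68.31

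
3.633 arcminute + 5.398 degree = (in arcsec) 1.965e+04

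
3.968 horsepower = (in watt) 2959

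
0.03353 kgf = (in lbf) 0.07392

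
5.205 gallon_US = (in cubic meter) 0.0197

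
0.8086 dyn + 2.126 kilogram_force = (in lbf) 4.687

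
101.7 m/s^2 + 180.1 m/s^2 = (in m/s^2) 281.8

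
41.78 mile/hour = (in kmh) 67.24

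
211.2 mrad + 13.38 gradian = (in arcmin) 1449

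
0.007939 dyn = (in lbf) 1.785e-08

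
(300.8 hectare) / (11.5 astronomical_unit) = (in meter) 1.748e-06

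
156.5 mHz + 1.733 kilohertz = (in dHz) 1.733e+04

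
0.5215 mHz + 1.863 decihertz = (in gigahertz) 1.868e-10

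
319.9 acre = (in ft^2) 1.393e+07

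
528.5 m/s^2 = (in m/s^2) 528.5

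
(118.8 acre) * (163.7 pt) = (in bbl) 1.746e+05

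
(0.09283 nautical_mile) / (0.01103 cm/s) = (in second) 1.559e+06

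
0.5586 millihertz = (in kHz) 5.586e-07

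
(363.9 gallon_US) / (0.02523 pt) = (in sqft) 1.666e+06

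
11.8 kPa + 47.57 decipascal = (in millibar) 118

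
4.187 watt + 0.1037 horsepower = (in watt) 81.52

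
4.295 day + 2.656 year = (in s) 8.413e+07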